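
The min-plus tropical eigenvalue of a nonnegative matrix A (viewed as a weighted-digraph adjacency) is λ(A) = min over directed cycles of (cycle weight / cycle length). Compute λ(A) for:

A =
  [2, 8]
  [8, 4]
λ(A) = 2

Enumerate directed cycles and compute their means (weight / length). Sample:
  cycle 0 → 0: weight = 2, length = 1, mean = 2/1 ≈ 2.000
  cycle 1 → 1: weight = 4, length = 1, mean = 4/1 ≈ 4.000
  cycle 0 → 1 → 0: weight = 16, length = 2, mean = 16/2 ≈ 8.000
  cycle 1 → 0 → 1: weight = 16, length = 2, mean = 16/2 ≈ 8.000
Minimum mean = 2.000, attained e.g. along the cycle 0 → 0 with weight 2 and length 1. So λ(A) = 2/1 = 2.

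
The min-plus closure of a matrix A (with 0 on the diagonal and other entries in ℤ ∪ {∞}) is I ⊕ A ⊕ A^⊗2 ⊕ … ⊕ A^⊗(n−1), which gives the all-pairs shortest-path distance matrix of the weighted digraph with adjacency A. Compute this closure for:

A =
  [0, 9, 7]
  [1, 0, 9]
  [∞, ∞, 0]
Closure =
  [0, 9, 7]
  [1, 0, 8]
  [∞, ∞, 0]

This is the Floyd-Warshall all-pairs shortest-path computation. For each intermediate vertex k = 0, 1, …, 2, update dist[i][j] ← min(dist[i][j], dist[i][k] + dist[k][j]). The final matrix gives, for each (i, j), the minimum total weight of any directed path from i to j (possibly empty when i = j).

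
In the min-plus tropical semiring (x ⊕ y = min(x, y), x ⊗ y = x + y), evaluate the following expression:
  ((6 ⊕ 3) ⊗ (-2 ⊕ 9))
((6 ⊕ 3) ⊗ (-2 ⊕ 9)) = 1

Expand innermost to outermost. Recall ⊕ takes the minimum of its arguments and ⊗ takes their sum. Working out the expression ((6 ⊕ 3) ⊗ (-2 ⊕ 9)) gives 1.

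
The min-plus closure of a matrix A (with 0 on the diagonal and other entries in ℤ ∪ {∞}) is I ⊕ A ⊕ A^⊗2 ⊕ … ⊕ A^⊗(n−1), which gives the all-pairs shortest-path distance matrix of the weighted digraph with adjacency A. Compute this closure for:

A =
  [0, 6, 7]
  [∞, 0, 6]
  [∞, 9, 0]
Closure =
  [0, 6, 7]
  [∞, 0, 6]
  [∞, 9, 0]

This is the Floyd-Warshall all-pairs shortest-path computation. For each intermediate vertex k = 0, 1, …, 2, update dist[i][j] ← min(dist[i][j], dist[i][k] + dist[k][j]). The final matrix gives, for each (i, j), the minimum total weight of any directed path from i to j (possibly empty when i = j).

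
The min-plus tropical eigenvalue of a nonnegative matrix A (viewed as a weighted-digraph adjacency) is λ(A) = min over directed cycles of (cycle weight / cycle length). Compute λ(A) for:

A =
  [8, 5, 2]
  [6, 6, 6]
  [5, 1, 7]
λ(A) = 3

Enumerate directed cycles and compute their means (weight / length). Sample:
  cycle 0 → 0: weight = 8, length = 1, mean = 8/1 ≈ 8.000
  cycle 1 → 1: weight = 6, length = 1, mean = 6/1 ≈ 6.000
  cycle 2 → 2: weight = 7, length = 1, mean = 7/1 ≈ 7.000
  cycle 0 → 1 → 0: weight = 11, length = 2, mean = 11/2 ≈ 5.500
  cycle 0 → 2 → 0: weight = 7, length = 2, mean = 7/2 ≈ 3.500
  cycle 1 → 0 → 1: weight = 11, length = 2, mean = 11/2 ≈ 5.500
Minimum mean = 3.000, attained e.g. along the cycle 0 → 2 → 1 → 0 with weight 9 and length 3. So λ(A) = 9/3 = 3.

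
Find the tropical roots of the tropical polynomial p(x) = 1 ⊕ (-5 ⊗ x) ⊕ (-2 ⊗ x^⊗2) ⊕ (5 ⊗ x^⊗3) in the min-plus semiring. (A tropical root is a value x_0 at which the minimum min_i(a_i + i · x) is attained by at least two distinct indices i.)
Roots: {-7, -3, 6}

Each tropical root is a break point of the lower envelope of the lines y = a_i + i · x (there are 4 lines, with slopes 0, 1, ..., 3). Only the lines that attain the minimum somewhere contribute to roots; other lines are dominated. Here the surviving (envelope) indices are i = 3, i = 2, i = 1, i = 0.
Intersections between consecutive envelope lines give the roots: for adjacent envelope indices i < j the intersection is x = (a_i − a_j) / (j − i). Reading off the sorted break points: {-7, -3, 6}.
Verification: at each break x_0, at least two indices attain the minimum of min_i(a_i + i · x_0).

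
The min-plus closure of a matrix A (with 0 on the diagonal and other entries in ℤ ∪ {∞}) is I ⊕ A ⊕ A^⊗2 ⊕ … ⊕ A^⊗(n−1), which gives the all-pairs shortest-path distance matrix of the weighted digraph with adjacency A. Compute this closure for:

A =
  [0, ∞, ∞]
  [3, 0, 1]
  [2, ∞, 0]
Closure =
  [0, ∞, ∞]
  [3, 0, 1]
  [2, ∞, 0]

This is the Floyd-Warshall all-pairs shortest-path computation. For each intermediate vertex k = 0, 1, …, 2, update dist[i][j] ← min(dist[i][j], dist[i][k] + dist[k][j]). The final matrix gives, for each (i, j), the minimum total weight of any directed path from i to j (possibly empty when i = j).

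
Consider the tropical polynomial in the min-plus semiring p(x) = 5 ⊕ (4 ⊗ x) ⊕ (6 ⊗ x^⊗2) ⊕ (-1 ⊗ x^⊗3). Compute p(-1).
p(-1) = -4

A tropical monomial a ⊗ x^⊗i evaluates to a + i · x. Evaluating each term at x = -1:
  Term 0 contributes 5 + 0 · -1 = 5
  Term 1 contributes 4 + 1 · -1 = 3
  Term 2 contributes 6 + 2 · -1 = 4
  Term 3 contributes -1 + 3 · -1 = -4
p(-1) = ⊕ of these = min[5, 3, 4, -4] = -4.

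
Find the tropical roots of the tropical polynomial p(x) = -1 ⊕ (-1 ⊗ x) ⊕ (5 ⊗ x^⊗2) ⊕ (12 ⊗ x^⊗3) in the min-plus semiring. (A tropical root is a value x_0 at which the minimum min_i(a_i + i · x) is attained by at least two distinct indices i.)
Roots: {-7, -6, 0}

Each tropical root is a break point of the lower envelope of the lines y = a_i + i · x (there are 4 lines, with slopes 0, 1, ..., 3). Only the lines that attain the minimum somewhere contribute to roots; other lines are dominated. Here the surviving (envelope) indices are i = 3, i = 2, i = 1, i = 0.
Intersections between consecutive envelope lines give the roots: for adjacent envelope indices i < j the intersection is x = (a_i − a_j) / (j − i). Reading off the sorted break points: {-7, -6, 0}.
Verification: at each break x_0, at least two indices attain the minimum of min_i(a_i + i · x_0).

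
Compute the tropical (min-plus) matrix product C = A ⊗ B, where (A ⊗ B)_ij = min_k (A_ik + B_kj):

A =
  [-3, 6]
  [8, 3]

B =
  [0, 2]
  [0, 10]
A ⊗ B =
  [-3, -1]
  [3, 10]

Apply the min-plus product entry-by-entry:
  C[0][0] = min over k of (A[0][0] + B[0][0] = -3 + 0 = -3, A[0][1] + B[1][0] = 6 + 0 = 6) = -3 (attained at k = 0)
  C[0][1] = min over k of (A[0][0] + B[0][1] = -3 + 2 = -1, A[0][1] + B[1][1] = 6 + 10 = 16) = -1 (attained at k = 0)
  C[1][0] = min over k of (A[1][0] + B[0][0] = 8 + 0 = 8, A[1][1] + B[1][0] = 3 + 0 = 3) = 3 (attained at k = 1)
  C[1][1] = min over k of (A[1][0] + B[0][1] = 8 + 2 = 10, A[1][1] + B[1][1] = 3 + 10 = 13) = 10 (attained at k = 0)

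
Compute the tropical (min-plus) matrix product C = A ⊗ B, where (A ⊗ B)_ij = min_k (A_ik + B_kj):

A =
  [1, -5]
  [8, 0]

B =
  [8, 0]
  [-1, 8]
A ⊗ B =
  [-6, 1]
  [-1, 8]

Apply the min-plus product entry-by-entry:
  C[0][0] = min over k of (A[0][0] + B[0][0] = 1 + 8 = 9, A[0][1] + B[1][0] = -5 + -1 = -6) = -6 (attained at k = 1)
  C[0][1] = min over k of (A[0][0] + B[0][1] = 1 + 0 = 1, A[0][1] + B[1][1] = -5 + 8 = 3) = 1 (attained at k = 0)
  C[1][0] = min over k of (A[1][0] + B[0][0] = 8 + 8 = 16, A[1][1] + B[1][0] = 0 + -1 = -1) = -1 (attained at k = 1)
  C[1][1] = min over k of (A[1][0] + B[0][1] = 8 + 0 = 8, A[1][1] + B[1][1] = 0 + 8 = 8) = 8 (attained at k = 0)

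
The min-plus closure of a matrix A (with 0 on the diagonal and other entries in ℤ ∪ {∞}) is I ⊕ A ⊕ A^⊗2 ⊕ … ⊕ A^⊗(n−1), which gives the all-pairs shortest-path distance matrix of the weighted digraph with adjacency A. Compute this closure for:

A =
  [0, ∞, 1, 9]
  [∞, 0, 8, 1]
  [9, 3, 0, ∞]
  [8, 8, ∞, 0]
Closure =
  [0, 4, 1, 5]
  [9, 0, 8, 1]
  [9, 3, 0, 4]
  [8, 8, 9, 0]

This is the Floyd-Warshall all-pairs shortest-path computation. For each intermediate vertex k = 0, 1, …, 3, update dist[i][j] ← min(dist[i][j], dist[i][k] + dist[k][j]). The final matrix gives, for each (i, j), the minimum total weight of any directed path from i to j (possibly empty when i = j).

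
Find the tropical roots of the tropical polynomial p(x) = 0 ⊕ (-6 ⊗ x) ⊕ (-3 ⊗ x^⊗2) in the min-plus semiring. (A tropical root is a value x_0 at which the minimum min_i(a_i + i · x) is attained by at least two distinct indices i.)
Roots: {-3, 6}

Each tropical root is a break point of the lower envelope of the lines y = a_i + i · x (there are 3 lines, with slopes 0, 1, ..., 2). Only the lines that attain the minimum somewhere contribute to roots; other lines are dominated. Here the surviving (envelope) indices are i = 2, i = 1, i = 0.
Intersections between consecutive envelope lines give the roots: for adjacent envelope indices i < j the intersection is x = (a_i − a_j) / (j − i). Reading off the sorted break points: {-3, 6}.
Verification: at each break x_0, at least two indices attain the minimum of min_i(a_i + i · x_0).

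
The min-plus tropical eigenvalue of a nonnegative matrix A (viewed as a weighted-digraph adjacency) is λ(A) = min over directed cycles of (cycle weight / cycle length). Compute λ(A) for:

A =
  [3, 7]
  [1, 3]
λ(A) = 3

Enumerate directed cycles and compute their means (weight / length). Sample:
  cycle 0 → 0: weight = 3, length = 1, mean = 3/1 ≈ 3.000
  cycle 1 → 1: weight = 3, length = 1, mean = 3/1 ≈ 3.000
  cycle 0 → 1 → 0: weight = 8, length = 2, mean = 8/2 ≈ 4.000
  cycle 1 → 0 → 1: weight = 8, length = 2, mean = 8/2 ≈ 4.000
Minimum mean = 3.000, attained e.g. along the cycle 0 → 0 with weight 3 and length 1. So λ(A) = 3/1 = 3.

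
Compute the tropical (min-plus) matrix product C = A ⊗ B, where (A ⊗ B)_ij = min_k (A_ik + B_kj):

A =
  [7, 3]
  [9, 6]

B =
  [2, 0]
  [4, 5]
A ⊗ B =
  [7, 7]
  [10, 9]

Apply the min-plus product entry-by-entry:
  C[0][0] = min over k of (A[0][0] + B[0][0] = 7 + 2 = 9, A[0][1] + B[1][0] = 3 + 4 = 7) = 7 (attained at k = 1)
  C[0][1] = min over k of (A[0][0] + B[0][1] = 7 + 0 = 7, A[0][1] + B[1][1] = 3 + 5 = 8) = 7 (attained at k = 0)
  C[1][0] = min over k of (A[1][0] + B[0][0] = 9 + 2 = 11, A[1][1] + B[1][0] = 6 + 4 = 10) = 10 (attained at k = 1)
  C[1][1] = min over k of (A[1][0] + B[0][1] = 9 + 0 = 9, A[1][1] + B[1][1] = 6 + 5 = 11) = 9 (attained at k = 0)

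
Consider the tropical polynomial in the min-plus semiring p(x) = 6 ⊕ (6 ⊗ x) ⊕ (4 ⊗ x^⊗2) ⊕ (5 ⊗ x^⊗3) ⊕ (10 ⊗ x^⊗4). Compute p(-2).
p(-2) = -1

A tropical monomial a ⊗ x^⊗i evaluates to a + i · x. Evaluating each term at x = -2:
  Term 0 contributes 6 + 0 · -2 = 6
  Term 1 contributes 6 + 1 · -2 = 4
  Term 2 contributes 4 + 2 · -2 = 0
  Term 3 contributes 5 + 3 · -2 = -1
  Term 4 contributes 10 + 4 · -2 = 2
p(-2) = ⊕ of these = min[6, 4, 0, -1, 2] = -1.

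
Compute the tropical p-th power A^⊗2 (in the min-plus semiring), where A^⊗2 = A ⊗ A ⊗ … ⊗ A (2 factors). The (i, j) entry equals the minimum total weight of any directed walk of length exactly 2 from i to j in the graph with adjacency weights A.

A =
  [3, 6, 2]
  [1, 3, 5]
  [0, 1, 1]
A^⊗2 =
  [2, 3, 3]
  [4, 6, 3]
  [1, 2, 2]

Each entry (A^⊗2)_ij equals the minimum over all length-2 walks i = v_0 → v_1 → … → v_2 = j of Σ_t A[v_t][v_{t+1}]. For example, for (i, j) = (0, 2) we minimise over 3 possible intermediate vertex sequences; the minimum is 3, attained along the walk 0 → 2 → 2.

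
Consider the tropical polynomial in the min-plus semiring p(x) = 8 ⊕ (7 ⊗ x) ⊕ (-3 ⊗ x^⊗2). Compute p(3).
p(3) = 3

A tropical monomial a ⊗ x^⊗i evaluates to a + i · x. Evaluating each term at x = 3:
  Term 0 contributes 8 + 0 · 3 = 8
  Term 1 contributes 7 + 1 · 3 = 10
  Term 2 contributes -3 + 2 · 3 = 3
p(3) = ⊕ of these = min[8, 10, 3] = 3.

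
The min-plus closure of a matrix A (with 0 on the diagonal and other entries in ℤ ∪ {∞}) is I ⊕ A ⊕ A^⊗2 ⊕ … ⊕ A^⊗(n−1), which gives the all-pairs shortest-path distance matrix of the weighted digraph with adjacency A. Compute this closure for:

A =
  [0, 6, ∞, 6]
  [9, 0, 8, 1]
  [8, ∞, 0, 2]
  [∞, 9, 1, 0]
Closure =
  [0, 6, 7, 6]
  [9, 0, 2, 1]
  [8, 11, 0, 2]
  [9, 9, 1, 0]

This is the Floyd-Warshall all-pairs shortest-path computation. For each intermediate vertex k = 0, 1, …, 3, update dist[i][j] ← min(dist[i][j], dist[i][k] + dist[k][j]). The final matrix gives, for each (i, j), the minimum total weight of any directed path from i to j (possibly empty when i = j).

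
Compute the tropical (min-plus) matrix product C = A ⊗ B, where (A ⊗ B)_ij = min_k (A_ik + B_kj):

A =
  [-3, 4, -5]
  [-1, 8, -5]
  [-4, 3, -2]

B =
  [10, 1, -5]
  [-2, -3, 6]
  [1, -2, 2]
A ⊗ B =
  [-4, -7, -8]
  [-4, -7, -6]
  [-1, -4, -9]

Apply the min-plus product entry-by-entry:
  C[0][0] = min over k of (A[0][0] + B[0][0] = -3 + 10 = 7, A[0][1] + B[1][0] = 4 + -2 = 2, A[0][2] + B[2][0] = -5 + 1 = -4) = -4 (attained at k = 2)
  C[0][1] = min over k of (A[0][0] + B[0][1] = -3 + 1 = -2, A[0][1] + B[1][1] = 4 + -3 = 1, A[0][2] + B[2][1] = -5 + -2 = -7) = -7 (attained at k = 2)
  C[0][2] = min over k of (A[0][0] + B[0][2] = -3 + -5 = -8, A[0][1] + B[1][2] = 4 + 6 = 10, A[0][2] + B[2][2] = -5 + 2 = -3) = -8 (attained at k = 0)
  C[1][0] = min over k of (A[1][0] + B[0][0] = -1 + 10 = 9, A[1][1] + B[1][0] = 8 + -2 = 6, A[1][2] + B[2][0] = -5 + 1 = -4) = -4 (attained at k = 2)
  C[1][1] = min over k of (A[1][0] + B[0][1] = -1 + 1 = 0, A[1][1] + B[1][1] = 8 + -3 = 5, A[1][2] + B[2][1] = -5 + -2 = -7) = -7 (attained at k = 2)
  C[1][2] = min over k of (A[1][0] + B[0][2] = -1 + -5 = -6, A[1][1] + B[1][2] = 8 + 6 = 14, A[1][2] + B[2][2] = -5 + 2 = -3) = -6 (attained at k = 0)
  C[2][0] = min over k of (A[2][0] + B[0][0] = -4 + 10 = 6, A[2][1] + B[1][0] = 3 + -2 = 1, A[2][2] + B[2][0] = -2 + 1 = -1) = -1 (attained at k = 2)
  C[2][1] = min over k of (A[2][0] + B[0][1] = -4 + 1 = -3, A[2][1] + B[1][1] = 3 + -3 = 0, A[2][2] + B[2][1] = -2 + -2 = -4) = -4 (attained at k = 2)
  C[2][2] = min over k of (A[2][0] + B[0][2] = -4 + -5 = -9, A[2][1] + B[1][2] = 3 + 6 = 9, A[2][2] + B[2][2] = -2 + 2 = 0) = -9 (attained at k = 0)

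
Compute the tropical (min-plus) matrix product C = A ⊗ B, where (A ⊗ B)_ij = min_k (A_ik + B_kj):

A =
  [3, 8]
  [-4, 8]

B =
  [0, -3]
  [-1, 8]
A ⊗ B =
  [3, 0]
  [-4, -7]

Apply the min-plus product entry-by-entry:
  C[0][0] = min over k of (A[0][0] + B[0][0] = 3 + 0 = 3, A[0][1] + B[1][0] = 8 + -1 = 7) = 3 (attained at k = 0)
  C[0][1] = min over k of (A[0][0] + B[0][1] = 3 + -3 = 0, A[0][1] + B[1][1] = 8 + 8 = 16) = 0 (attained at k = 0)
  C[1][0] = min over k of (A[1][0] + B[0][0] = -4 + 0 = -4, A[1][1] + B[1][0] = 8 + -1 = 7) = -4 (attained at k = 0)
  C[1][1] = min over k of (A[1][0] + B[0][1] = -4 + -3 = -7, A[1][1] + B[1][1] = 8 + 8 = 16) = -7 (attained at k = 0)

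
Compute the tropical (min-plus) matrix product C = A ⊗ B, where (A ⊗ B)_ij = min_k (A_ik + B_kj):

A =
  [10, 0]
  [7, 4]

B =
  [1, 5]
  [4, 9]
A ⊗ B =
  [4, 9]
  [8, 12]

Apply the min-plus product entry-by-entry:
  C[0][0] = min over k of (A[0][0] + B[0][0] = 10 + 1 = 11, A[0][1] + B[1][0] = 0 + 4 = 4) = 4 (attained at k = 1)
  C[0][1] = min over k of (A[0][0] + B[0][1] = 10 + 5 = 15, A[0][1] + B[1][1] = 0 + 9 = 9) = 9 (attained at k = 1)
  C[1][0] = min over k of (A[1][0] + B[0][0] = 7 + 1 = 8, A[1][1] + B[1][0] = 4 + 4 = 8) = 8 (attained at k = 0)
  C[1][1] = min over k of (A[1][0] + B[0][1] = 7 + 5 = 12, A[1][1] + B[1][1] = 4 + 9 = 13) = 12 (attained at k = 0)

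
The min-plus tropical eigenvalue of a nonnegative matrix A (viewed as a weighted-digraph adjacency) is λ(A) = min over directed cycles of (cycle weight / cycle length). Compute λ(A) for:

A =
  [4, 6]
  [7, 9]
λ(A) = 4

Enumerate directed cycles and compute their means (weight / length). Sample:
  cycle 0 → 0: weight = 4, length = 1, mean = 4/1 ≈ 4.000
  cycle 1 → 1: weight = 9, length = 1, mean = 9/1 ≈ 9.000
  cycle 0 → 1 → 0: weight = 13, length = 2, mean = 13/2 ≈ 6.500
  cycle 1 → 0 → 1: weight = 13, length = 2, mean = 13/2 ≈ 6.500
Minimum mean = 4.000, attained e.g. along the cycle 0 → 0 with weight 4 and length 1. So λ(A) = 4/1 = 4.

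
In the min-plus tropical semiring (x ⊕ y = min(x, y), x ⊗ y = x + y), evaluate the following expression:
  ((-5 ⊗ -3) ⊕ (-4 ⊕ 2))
((-5 ⊗ -3) ⊕ (-4 ⊕ 2)) = -8

Expand innermost to outermost. Recall ⊕ takes the minimum of its arguments and ⊗ takes their sum. Working out the expression ((-5 ⊗ -3) ⊕ (-4 ⊕ 2)) gives -8.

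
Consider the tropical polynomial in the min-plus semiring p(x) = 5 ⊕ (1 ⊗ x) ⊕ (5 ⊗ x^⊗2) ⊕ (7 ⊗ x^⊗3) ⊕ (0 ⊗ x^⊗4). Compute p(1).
p(1) = 2

A tropical monomial a ⊗ x^⊗i evaluates to a + i · x. Evaluating each term at x = 1:
  Term 0 contributes 5 + 0 · 1 = 5
  Term 1 contributes 1 + 1 · 1 = 2
  Term 2 contributes 5 + 2 · 1 = 7
  Term 3 contributes 7 + 3 · 1 = 10
  Term 4 contributes 0 + 4 · 1 = 4
p(1) = ⊕ of these = min[5, 2, 7, 10, 4] = 2.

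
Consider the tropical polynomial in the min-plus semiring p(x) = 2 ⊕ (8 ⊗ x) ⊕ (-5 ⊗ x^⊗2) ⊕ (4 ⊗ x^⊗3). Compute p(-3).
p(-3) = -11

A tropical monomial a ⊗ x^⊗i evaluates to a + i · x. Evaluating each term at x = -3:
  Term 0 contributes 2 + 0 · -3 = 2
  Term 1 contributes 8 + 1 · -3 = 5
  Term 2 contributes -5 + 2 · -3 = -11
  Term 3 contributes 4 + 3 · -3 = -5
p(-3) = ⊕ of these = min[2, 5, -11, -5] = -11.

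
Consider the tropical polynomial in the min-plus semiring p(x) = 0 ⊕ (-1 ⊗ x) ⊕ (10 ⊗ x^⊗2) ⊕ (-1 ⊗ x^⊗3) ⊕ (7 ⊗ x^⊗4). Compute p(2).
p(2) = 0

A tropical monomial a ⊗ x^⊗i evaluates to a + i · x. Evaluating each term at x = 2:
  Term 0 contributes 0 + 0 · 2 = 0
  Term 1 contributes -1 + 1 · 2 = 1
  Term 2 contributes 10 + 2 · 2 = 14
  Term 3 contributes -1 + 3 · 2 = 5
  Term 4 contributes 7 + 4 · 2 = 15
p(2) = ⊕ of these = min[0, 1, 14, 5, 15] = 0.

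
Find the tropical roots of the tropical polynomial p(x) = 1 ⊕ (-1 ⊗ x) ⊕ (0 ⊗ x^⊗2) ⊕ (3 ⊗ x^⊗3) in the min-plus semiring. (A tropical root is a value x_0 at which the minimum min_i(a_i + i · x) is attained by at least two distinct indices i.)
Roots: {-3, -1, 2}

Each tropical root is a break point of the lower envelope of the lines y = a_i + i · x (there are 4 lines, with slopes 0, 1, ..., 3). Only the lines that attain the minimum somewhere contribute to roots; other lines are dominated. Here the surviving (envelope) indices are i = 3, i = 2, i = 1, i = 0.
Intersections between consecutive envelope lines give the roots: for adjacent envelope indices i < j the intersection is x = (a_i − a_j) / (j − i). Reading off the sorted break points: {-3, -1, 2}.
Verification: at each break x_0, at least two indices attain the minimum of min_i(a_i + i · x_0).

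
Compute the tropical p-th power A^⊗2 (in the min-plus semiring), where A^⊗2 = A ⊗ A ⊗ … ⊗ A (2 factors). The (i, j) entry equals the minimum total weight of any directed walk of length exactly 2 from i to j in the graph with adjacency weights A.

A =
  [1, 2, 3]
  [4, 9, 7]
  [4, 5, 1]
A^⊗2 =
  [2, 3, 4]
  [5, 6, 7]
  [5, 6, 2]

Each entry (A^⊗2)_ij equals the minimum over all length-2 walks i = v_0 → v_1 → … → v_2 = j of Σ_t A[v_t][v_{t+1}]. For example, for (i, j) = (0, 2) we minimise over 3 possible intermediate vertex sequences; the minimum is 4, attained along the walk 0 → 0 → 2.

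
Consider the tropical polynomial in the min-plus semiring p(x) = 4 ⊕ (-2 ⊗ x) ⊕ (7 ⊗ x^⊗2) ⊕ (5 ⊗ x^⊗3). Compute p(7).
p(7) = 4

A tropical monomial a ⊗ x^⊗i evaluates to a + i · x. Evaluating each term at x = 7:
  Term 0 contributes 4 + 0 · 7 = 4
  Term 1 contributes -2 + 1 · 7 = 5
  Term 2 contributes 7 + 2 · 7 = 21
  Term 3 contributes 5 + 3 · 7 = 26
p(7) = ⊕ of these = min[4, 5, 21, 26] = 4.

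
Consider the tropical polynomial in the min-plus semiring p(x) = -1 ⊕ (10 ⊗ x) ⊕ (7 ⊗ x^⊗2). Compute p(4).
p(4) = -1

A tropical monomial a ⊗ x^⊗i evaluates to a + i · x. Evaluating each term at x = 4:
  Term 0 contributes -1 + 0 · 4 = -1
  Term 1 contributes 10 + 1 · 4 = 14
  Term 2 contributes 7 + 2 · 4 = 15
p(4) = ⊕ of these = min[-1, 14, 15] = -1.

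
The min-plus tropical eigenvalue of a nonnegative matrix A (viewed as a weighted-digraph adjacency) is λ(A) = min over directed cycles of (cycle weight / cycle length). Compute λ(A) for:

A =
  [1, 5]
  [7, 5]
λ(A) = 1

Enumerate directed cycles and compute their means (weight / length). Sample:
  cycle 0 → 0: weight = 1, length = 1, mean = 1/1 ≈ 1.000
  cycle 1 → 1: weight = 5, length = 1, mean = 5/1 ≈ 5.000
  cycle 0 → 1 → 0: weight = 12, length = 2, mean = 12/2 ≈ 6.000
  cycle 1 → 0 → 1: weight = 12, length = 2, mean = 12/2 ≈ 6.000
Minimum mean = 1.000, attained e.g. along the cycle 0 → 0 with weight 1 and length 1. So λ(A) = 1/1 = 1.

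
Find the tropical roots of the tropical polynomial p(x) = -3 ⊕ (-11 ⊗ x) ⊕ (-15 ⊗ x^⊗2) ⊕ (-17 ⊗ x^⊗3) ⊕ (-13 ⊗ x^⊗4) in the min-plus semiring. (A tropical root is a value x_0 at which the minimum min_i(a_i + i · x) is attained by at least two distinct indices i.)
Roots: {-4, 2, 4, 8}

Each tropical root is a break point of the lower envelope of the lines y = a_i + i · x (there are 5 lines, with slopes 0, 1, ..., 4). Only the lines that attain the minimum somewhere contribute to roots; other lines are dominated. Here the surviving (envelope) indices are i = 4, i = 3, i = 2, i = 1, i = 0.
Intersections between consecutive envelope lines give the roots: for adjacent envelope indices i < j the intersection is x = (a_i − a_j) / (j − i). Reading off the sorted break points: {-4, 2, 4, 8}.
Verification: at each break x_0, at least two indices attain the minimum of min_i(a_i + i · x_0).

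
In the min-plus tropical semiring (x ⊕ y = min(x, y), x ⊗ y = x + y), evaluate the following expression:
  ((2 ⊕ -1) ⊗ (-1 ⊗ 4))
((2 ⊕ -1) ⊗ (-1 ⊗ 4)) = 2

Expand innermost to outermost. Recall ⊕ takes the minimum of its arguments and ⊗ takes their sum. Working out the expression ((2 ⊕ -1) ⊗ (-1 ⊗ 4)) gives 2.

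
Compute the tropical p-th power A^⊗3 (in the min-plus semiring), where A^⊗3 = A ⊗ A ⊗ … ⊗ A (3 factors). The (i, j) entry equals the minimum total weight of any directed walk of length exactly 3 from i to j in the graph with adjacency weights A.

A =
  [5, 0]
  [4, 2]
A^⊗3 =
  [6, 4]
  [8, 6]

Each entry (A^⊗3)_ij equals the minimum over all length-3 walks i = v_0 → v_1 → … → v_3 = j of Σ_t A[v_t][v_{t+1}]. For example, for (i, j) = (0, 1) we minimise over 4 possible intermediate vertex sequences; the minimum is 4, attained along the walk 0 → 1 → 0 → 1.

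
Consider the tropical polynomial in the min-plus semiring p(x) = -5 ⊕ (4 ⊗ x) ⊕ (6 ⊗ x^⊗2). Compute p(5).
p(5) = -5

A tropical monomial a ⊗ x^⊗i evaluates to a + i · x. Evaluating each term at x = 5:
  Term 0 contributes -5 + 0 · 5 = -5
  Term 1 contributes 4 + 1 · 5 = 9
  Term 2 contributes 6 + 2 · 5 = 16
p(5) = ⊕ of these = min[-5, 9, 16] = -5.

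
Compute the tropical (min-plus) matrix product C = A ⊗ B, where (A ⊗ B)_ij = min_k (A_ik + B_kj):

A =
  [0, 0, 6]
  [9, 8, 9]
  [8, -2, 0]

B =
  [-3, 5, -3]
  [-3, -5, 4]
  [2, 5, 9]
A ⊗ B =
  [-3, -5, -3]
  [5, 3, 6]
  [-5, -7, 2]

Apply the min-plus product entry-by-entry:
  C[0][0] = min over k of (A[0][0] + B[0][0] = 0 + -3 = -3, A[0][1] + B[1][0] = 0 + -3 = -3, A[0][2] + B[2][0] = 6 + 2 = 8) = -3 (attained at k = 0)
  C[0][1] = min over k of (A[0][0] + B[0][1] = 0 + 5 = 5, A[0][1] + B[1][1] = 0 + -5 = -5, A[0][2] + B[2][1] = 6 + 5 = 11) = -5 (attained at k = 1)
  C[0][2] = min over k of (A[0][0] + B[0][2] = 0 + -3 = -3, A[0][1] + B[1][2] = 0 + 4 = 4, A[0][2] + B[2][2] = 6 + 9 = 15) = -3 (attained at k = 0)
  C[1][0] = min over k of (A[1][0] + B[0][0] = 9 + -3 = 6, A[1][1] + B[1][0] = 8 + -3 = 5, A[1][2] + B[2][0] = 9 + 2 = 11) = 5 (attained at k = 1)
  C[1][1] = min over k of (A[1][0] + B[0][1] = 9 + 5 = 14, A[1][1] + B[1][1] = 8 + -5 = 3, A[1][2] + B[2][1] = 9 + 5 = 14) = 3 (attained at k = 1)
  C[1][2] = min over k of (A[1][0] + B[0][2] = 9 + -3 = 6, A[1][1] + B[1][2] = 8 + 4 = 12, A[1][2] + B[2][2] = 9 + 9 = 18) = 6 (attained at k = 0)
  C[2][0] = min over k of (A[2][0] + B[0][0] = 8 + -3 = 5, A[2][1] + B[1][0] = -2 + -3 = -5, A[2][2] + B[2][0] = 0 + 2 = 2) = -5 (attained at k = 1)
  C[2][1] = min over k of (A[2][0] + B[0][1] = 8 + 5 = 13, A[2][1] + B[1][1] = -2 + -5 = -7, A[2][2] + B[2][1] = 0 + 5 = 5) = -7 (attained at k = 1)
  C[2][2] = min over k of (A[2][0] + B[0][2] = 8 + -3 = 5, A[2][1] + B[1][2] = -2 + 4 = 2, A[2][2] + B[2][2] = 0 + 9 = 9) = 2 (attained at k = 1)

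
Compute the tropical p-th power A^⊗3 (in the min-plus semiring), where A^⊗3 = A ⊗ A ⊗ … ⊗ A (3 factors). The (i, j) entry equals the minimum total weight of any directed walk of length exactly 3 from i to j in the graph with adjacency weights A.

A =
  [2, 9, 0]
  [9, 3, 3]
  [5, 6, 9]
A^⊗3 =
  [6, 8, 4]
  [10, 9, 8]
  [9, 11, 7]

Each entry (A^⊗3)_ij equals the minimum over all length-3 walks i = v_0 → v_1 → … → v_3 = j of Σ_t A[v_t][v_{t+1}]. For example, for (i, j) = (0, 2) we minimise over 9 possible intermediate vertex sequences; the minimum is 4, attained along the walk 0 → 0 → 0 → 2.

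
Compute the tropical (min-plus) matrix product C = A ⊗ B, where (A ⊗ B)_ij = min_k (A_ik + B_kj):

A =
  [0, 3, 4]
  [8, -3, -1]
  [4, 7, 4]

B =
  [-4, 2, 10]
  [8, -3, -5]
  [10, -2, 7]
A ⊗ B =
  [-4, 0, -2]
  [4, -6, -8]
  [0, 2, 2]

Apply the min-plus product entry-by-entry:
  C[0][0] = min over k of (A[0][0] + B[0][0] = 0 + -4 = -4, A[0][1] + B[1][0] = 3 + 8 = 11, A[0][2] + B[2][0] = 4 + 10 = 14) = -4 (attained at k = 0)
  C[0][1] = min over k of (A[0][0] + B[0][1] = 0 + 2 = 2, A[0][1] + B[1][1] = 3 + -3 = 0, A[0][2] + B[2][1] = 4 + -2 = 2) = 0 (attained at k = 1)
  C[0][2] = min over k of (A[0][0] + B[0][2] = 0 + 10 = 10, A[0][1] + B[1][2] = 3 + -5 = -2, A[0][2] + B[2][2] = 4 + 7 = 11) = -2 (attained at k = 1)
  C[1][0] = min over k of (A[1][0] + B[0][0] = 8 + -4 = 4, A[1][1] + B[1][0] = -3 + 8 = 5, A[1][2] + B[2][0] = -1 + 10 = 9) = 4 (attained at k = 0)
  C[1][1] = min over k of (A[1][0] + B[0][1] = 8 + 2 = 10, A[1][1] + B[1][1] = -3 + -3 = -6, A[1][2] + B[2][1] = -1 + -2 = -3) = -6 (attained at k = 1)
  C[1][2] = min over k of (A[1][0] + B[0][2] = 8 + 10 = 18, A[1][1] + B[1][2] = -3 + -5 = -8, A[1][2] + B[2][2] = -1 + 7 = 6) = -8 (attained at k = 1)
  C[2][0] = min over k of (A[2][0] + B[0][0] = 4 + -4 = 0, A[2][1] + B[1][0] = 7 + 8 = 15, A[2][2] + B[2][0] = 4 + 10 = 14) = 0 (attained at k = 0)
  C[2][1] = min over k of (A[2][0] + B[0][1] = 4 + 2 = 6, A[2][1] + B[1][1] = 7 + -3 = 4, A[2][2] + B[2][1] = 4 + -2 = 2) = 2 (attained at k = 2)
  C[2][2] = min over k of (A[2][0] + B[0][2] = 4 + 10 = 14, A[2][1] + B[1][2] = 7 + -5 = 2, A[2][2] + B[2][2] = 4 + 7 = 11) = 2 (attained at k = 1)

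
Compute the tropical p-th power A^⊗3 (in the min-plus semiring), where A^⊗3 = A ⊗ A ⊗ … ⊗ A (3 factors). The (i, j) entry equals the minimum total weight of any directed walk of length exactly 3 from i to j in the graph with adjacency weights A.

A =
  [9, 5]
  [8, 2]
A^⊗3 =
  [15, 9]
  [12, 6]

Each entry (A^⊗3)_ij equals the minimum over all length-3 walks i = v_0 → v_1 → … → v_3 = j of Σ_t A[v_t][v_{t+1}]. For example, for (i, j) = (0, 1) we minimise over 4 possible intermediate vertex sequences; the minimum is 9, attained along the walk 0 → 1 → 1 → 1.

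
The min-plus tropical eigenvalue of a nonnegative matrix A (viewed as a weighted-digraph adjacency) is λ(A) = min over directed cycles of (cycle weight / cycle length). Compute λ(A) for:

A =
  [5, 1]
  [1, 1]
λ(A) = 1

Enumerate directed cycles and compute their means (weight / length). Sample:
  cycle 0 → 0: weight = 5, length = 1, mean = 5/1 ≈ 5.000
  cycle 1 → 1: weight = 1, length = 1, mean = 1/1 ≈ 1.000
  cycle 0 → 1 → 0: weight = 2, length = 2, mean = 2/2 ≈ 1.000
  cycle 1 → 0 → 1: weight = 2, length = 2, mean = 2/2 ≈ 1.000
Minimum mean = 1.000, attained e.g. along the cycle 1 → 1 with weight 1 and length 1. So λ(A) = 1/1 = 1.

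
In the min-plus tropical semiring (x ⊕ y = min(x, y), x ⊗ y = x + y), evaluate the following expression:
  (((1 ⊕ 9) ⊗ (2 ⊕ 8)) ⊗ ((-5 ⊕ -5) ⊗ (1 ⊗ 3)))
(((1 ⊕ 9) ⊗ (2 ⊕ 8)) ⊗ ((-5 ⊕ -5) ⊗ (1 ⊗ 3))) = 2

Expand innermost to outermost. Recall ⊕ takes the minimum of its arguments and ⊗ takes their sum. Working out the expression (((1 ⊕ 9) ⊗ (2 ⊕ 8)) ⊗ ((-5 ⊕ -5) ⊗ (1 ⊗ 3))) gives 2.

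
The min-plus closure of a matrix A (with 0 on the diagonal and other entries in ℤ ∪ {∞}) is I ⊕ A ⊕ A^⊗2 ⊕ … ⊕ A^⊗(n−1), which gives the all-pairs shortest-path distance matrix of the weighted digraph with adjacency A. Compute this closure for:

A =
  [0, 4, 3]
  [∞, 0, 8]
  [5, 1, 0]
Closure =
  [0, 4, 3]
  [13, 0, 8]
  [5, 1, 0]

This is the Floyd-Warshall all-pairs shortest-path computation. For each intermediate vertex k = 0, 1, …, 2, update dist[i][j] ← min(dist[i][j], dist[i][k] + dist[k][j]). The final matrix gives, for each (i, j), the minimum total weight of any directed path from i to j (possibly empty when i = j).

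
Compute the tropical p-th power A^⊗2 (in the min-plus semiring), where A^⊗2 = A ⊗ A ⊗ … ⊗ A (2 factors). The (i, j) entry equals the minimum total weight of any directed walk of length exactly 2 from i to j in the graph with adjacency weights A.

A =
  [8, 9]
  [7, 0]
A^⊗2 =
  [16, 9]
  [7, 0]

Each entry (A^⊗2)_ij equals the minimum over all length-2 walks i = v_0 → v_1 → … → v_2 = j of Σ_t A[v_t][v_{t+1}]. For example, for (i, j) = (0, 1) we minimise over 2 possible intermediate vertex sequences; the minimum is 9, attained along the walk 0 → 1 → 1.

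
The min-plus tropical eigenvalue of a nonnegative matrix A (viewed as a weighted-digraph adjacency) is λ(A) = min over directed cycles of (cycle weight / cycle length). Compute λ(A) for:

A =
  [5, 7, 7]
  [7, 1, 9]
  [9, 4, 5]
λ(A) = 1

Enumerate directed cycles and compute their means (weight / length). Sample:
  cycle 0 → 0: weight = 5, length = 1, mean = 5/1 ≈ 5.000
  cycle 1 → 1: weight = 1, length = 1, mean = 1/1 ≈ 1.000
  cycle 2 → 2: weight = 5, length = 1, mean = 5/1 ≈ 5.000
  cycle 0 → 1 → 0: weight = 14, length = 2, mean = 14/2 ≈ 7.000
  cycle 0 → 2 → 0: weight = 16, length = 2, mean = 16/2 ≈ 8.000
  cycle 1 → 0 → 1: weight = 14, length = 2, mean = 14/2 ≈ 7.000
Minimum mean = 1.000, attained e.g. along the cycle 1 → 1 with weight 1 and length 1. So λ(A) = 1/1 = 1.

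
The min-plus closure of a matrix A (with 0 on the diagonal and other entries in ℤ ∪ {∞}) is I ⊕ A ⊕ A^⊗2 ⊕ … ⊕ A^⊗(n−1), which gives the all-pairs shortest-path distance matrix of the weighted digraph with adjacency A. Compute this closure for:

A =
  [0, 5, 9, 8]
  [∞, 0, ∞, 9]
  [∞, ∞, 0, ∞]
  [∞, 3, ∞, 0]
Closure =
  [0, 5, 9, 8]
  [∞, 0, ∞, 9]
  [∞, ∞, 0, ∞]
  [∞, 3, ∞, 0]

This is the Floyd-Warshall all-pairs shortest-path computation. For each intermediate vertex k = 0, 1, …, 3, update dist[i][j] ← min(dist[i][j], dist[i][k] + dist[k][j]). The final matrix gives, for each (i, j), the minimum total weight of any directed path from i to j (possibly empty when i = j).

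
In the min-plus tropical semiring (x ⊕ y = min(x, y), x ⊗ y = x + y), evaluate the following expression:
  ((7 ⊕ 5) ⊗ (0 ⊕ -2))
((7 ⊕ 5) ⊗ (0 ⊕ -2)) = 3

Expand innermost to outermost. Recall ⊕ takes the minimum of its arguments and ⊗ takes their sum. Working out the expression ((7 ⊕ 5) ⊗ (0 ⊕ -2)) gives 3.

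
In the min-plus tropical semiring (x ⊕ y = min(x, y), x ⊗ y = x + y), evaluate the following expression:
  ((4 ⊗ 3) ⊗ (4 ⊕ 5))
((4 ⊗ 3) ⊗ (4 ⊕ 5)) = 11

Expand innermost to outermost. Recall ⊕ takes the minimum of its arguments and ⊗ takes their sum. Working out the expression ((4 ⊗ 3) ⊗ (4 ⊕ 5)) gives 11.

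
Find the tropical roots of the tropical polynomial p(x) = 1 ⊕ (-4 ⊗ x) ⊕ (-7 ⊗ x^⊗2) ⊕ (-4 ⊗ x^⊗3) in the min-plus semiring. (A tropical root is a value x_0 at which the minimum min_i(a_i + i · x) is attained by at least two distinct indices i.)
Roots: {-3, 3, 5}

Each tropical root is a break point of the lower envelope of the lines y = a_i + i · x (there are 4 lines, with slopes 0, 1, ..., 3). Only the lines that attain the minimum somewhere contribute to roots; other lines are dominated. Here the surviving (envelope) indices are i = 3, i = 2, i = 1, i = 0.
Intersections between consecutive envelope lines give the roots: for adjacent envelope indices i < j the intersection is x = (a_i − a_j) / (j − i). Reading off the sorted break points: {-3, 3, 5}.
Verification: at each break x_0, at least two indices attain the minimum of min_i(a_i + i · x_0).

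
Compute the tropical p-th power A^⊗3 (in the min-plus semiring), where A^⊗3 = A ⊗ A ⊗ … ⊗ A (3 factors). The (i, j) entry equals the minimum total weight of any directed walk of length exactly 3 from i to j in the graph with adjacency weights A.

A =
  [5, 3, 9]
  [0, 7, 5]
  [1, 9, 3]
A^⊗3 =
  [8, 6, 11]
  [3, 8, 8]
  [4, 7, 9]

Each entry (A^⊗3)_ij equals the minimum over all length-3 walks i = v_0 → v_1 → … → v_3 = j of Σ_t A[v_t][v_{t+1}]. For example, for (i, j) = (0, 2) we minimise over 9 possible intermediate vertex sequences; the minimum is 11, attained along the walk 0 → 1 → 2 → 2.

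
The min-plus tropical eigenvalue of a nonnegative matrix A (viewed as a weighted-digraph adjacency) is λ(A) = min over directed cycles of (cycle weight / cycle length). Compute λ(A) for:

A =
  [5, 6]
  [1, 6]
λ(A) = 7/2

Enumerate directed cycles and compute their means (weight / length). Sample:
  cycle 0 → 0: weight = 5, length = 1, mean = 5/1 ≈ 5.000
  cycle 1 → 1: weight = 6, length = 1, mean = 6/1 ≈ 6.000
  cycle 0 → 1 → 0: weight = 7, length = 2, mean = 7/2 ≈ 3.500
  cycle 1 → 0 → 1: weight = 7, length = 2, mean = 7/2 ≈ 3.500
Minimum mean = 3.500, attained e.g. along the cycle 0 → 1 → 0 with weight 7 and length 2. So λ(A) = 7/2 = 7/2.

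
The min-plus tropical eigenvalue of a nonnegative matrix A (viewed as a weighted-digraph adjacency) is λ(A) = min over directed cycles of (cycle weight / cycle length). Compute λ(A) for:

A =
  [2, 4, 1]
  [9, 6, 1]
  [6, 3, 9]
λ(A) = 2

Enumerate directed cycles and compute their means (weight / length). Sample:
  cycle 0 → 0: weight = 2, length = 1, mean = 2/1 ≈ 2.000
  cycle 1 → 1: weight = 6, length = 1, mean = 6/1 ≈ 6.000
  cycle 2 → 2: weight = 9, length = 1, mean = 9/1 ≈ 9.000
  cycle 0 → 1 → 0: weight = 13, length = 2, mean = 13/2 ≈ 6.500
  cycle 0 → 2 → 0: weight = 7, length = 2, mean = 7/2 ≈ 3.500
  cycle 1 → 0 → 1: weight = 13, length = 2, mean = 13/2 ≈ 6.500
Minimum mean = 2.000, attained e.g. along the cycle 0 → 0 with weight 2 and length 1. So λ(A) = 2/1 = 2.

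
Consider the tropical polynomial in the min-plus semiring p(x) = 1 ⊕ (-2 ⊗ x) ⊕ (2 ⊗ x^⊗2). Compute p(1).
p(1) = -1

A tropical monomial a ⊗ x^⊗i evaluates to a + i · x. Evaluating each term at x = 1:
  Term 0 contributes 1 + 0 · 1 = 1
  Term 1 contributes -2 + 1 · 1 = -1
  Term 2 contributes 2 + 2 · 1 = 4
p(1) = ⊕ of these = min[1, -1, 4] = -1.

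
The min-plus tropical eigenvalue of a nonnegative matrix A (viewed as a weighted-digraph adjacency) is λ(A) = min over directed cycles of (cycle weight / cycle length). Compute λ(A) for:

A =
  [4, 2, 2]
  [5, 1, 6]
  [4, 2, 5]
λ(A) = 1

Enumerate directed cycles and compute their means (weight / length). Sample:
  cycle 0 → 0: weight = 4, length = 1, mean = 4/1 ≈ 4.000
  cycle 1 → 1: weight = 1, length = 1, mean = 1/1 ≈ 1.000
  cycle 2 → 2: weight = 5, length = 1, mean = 5/1 ≈ 5.000
  cycle 0 → 1 → 0: weight = 7, length = 2, mean = 7/2 ≈ 3.500
  cycle 0 → 2 → 0: weight = 6, length = 2, mean = 6/2 ≈ 3.000
  cycle 1 → 0 → 1: weight = 7, length = 2, mean = 7/2 ≈ 3.500
Minimum mean = 1.000, attained e.g. along the cycle 1 → 1 with weight 1 and length 1. So λ(A) = 1/1 = 1.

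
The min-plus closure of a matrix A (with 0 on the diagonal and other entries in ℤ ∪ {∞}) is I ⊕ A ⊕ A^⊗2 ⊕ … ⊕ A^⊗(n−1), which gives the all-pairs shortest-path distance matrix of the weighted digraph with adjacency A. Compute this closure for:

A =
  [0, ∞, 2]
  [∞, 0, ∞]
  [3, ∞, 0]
Closure =
  [0, ∞, 2]
  [∞, 0, ∞]
  [3, ∞, 0]

This is the Floyd-Warshall all-pairs shortest-path computation. For each intermediate vertex k = 0, 1, …, 2, update dist[i][j] ← min(dist[i][j], dist[i][k] + dist[k][j]). The final matrix gives, for each (i, j), the minimum total weight of any directed path from i to j (possibly empty when i = j).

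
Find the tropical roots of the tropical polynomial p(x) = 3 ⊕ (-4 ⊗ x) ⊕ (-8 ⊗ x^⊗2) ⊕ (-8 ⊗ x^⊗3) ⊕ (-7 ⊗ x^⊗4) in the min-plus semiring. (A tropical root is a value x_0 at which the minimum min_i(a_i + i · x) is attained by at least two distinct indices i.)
Roots: {-1, 0, 4, 7}

Each tropical root is a break point of the lower envelope of the lines y = a_i + i · x (there are 5 lines, with slopes 0, 1, ..., 4). Only the lines that attain the minimum somewhere contribute to roots; other lines are dominated. Here the surviving (envelope) indices are i = 4, i = 3, i = 2, i = 1, i = 0.
Intersections between consecutive envelope lines give the roots: for adjacent envelope indices i < j the intersection is x = (a_i − a_j) / (j − i). Reading off the sorted break points: {-1, 0, 4, 7}.
Verification: at each break x_0, at least two indices attain the minimum of min_i(a_i + i · x_0).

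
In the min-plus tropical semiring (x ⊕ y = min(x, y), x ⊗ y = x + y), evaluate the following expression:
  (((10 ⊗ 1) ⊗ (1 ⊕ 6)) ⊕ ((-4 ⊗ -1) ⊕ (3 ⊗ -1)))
(((10 ⊗ 1) ⊗ (1 ⊕ 6)) ⊕ ((-4 ⊗ -1) ⊕ (3 ⊗ -1))) = -5

Expand innermost to outermost. Recall ⊕ takes the minimum of its arguments and ⊗ takes their sum. Working out the expression (((10 ⊗ 1) ⊗ (1 ⊕ 6)) ⊕ ((-4 ⊗ -1) ⊕ (3 ⊗ -1))) gives -5.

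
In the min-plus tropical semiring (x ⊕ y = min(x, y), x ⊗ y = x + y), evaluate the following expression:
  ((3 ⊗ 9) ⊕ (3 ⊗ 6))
((3 ⊗ 9) ⊕ (3 ⊗ 6)) = 9

Expand innermost to outermost. Recall ⊕ takes the minimum of its arguments and ⊗ takes their sum. Working out the expression ((3 ⊗ 9) ⊕ (3 ⊗ 6)) gives 9.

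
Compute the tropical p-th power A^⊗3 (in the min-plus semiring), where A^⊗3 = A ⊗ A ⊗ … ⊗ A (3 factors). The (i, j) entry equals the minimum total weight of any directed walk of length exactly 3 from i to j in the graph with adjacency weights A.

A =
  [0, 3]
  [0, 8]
A^⊗3 =
  [0, 3]
  [0, 3]

Each entry (A^⊗3)_ij equals the minimum over all length-3 walks i = v_0 → v_1 → … → v_3 = j of Σ_t A[v_t][v_{t+1}]. For example, for (i, j) = (0, 1) we minimise over 4 possible intermediate vertex sequences; the minimum is 3, attained along the walk 0 → 0 → 0 → 1.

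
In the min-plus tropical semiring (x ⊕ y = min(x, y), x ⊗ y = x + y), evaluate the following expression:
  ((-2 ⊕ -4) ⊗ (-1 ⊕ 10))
((-2 ⊕ -4) ⊗ (-1 ⊕ 10)) = -5

Expand innermost to outermost. Recall ⊕ takes the minimum of its arguments and ⊗ takes their sum. Working out the expression ((-2 ⊕ -4) ⊗ (-1 ⊕ 10)) gives -5.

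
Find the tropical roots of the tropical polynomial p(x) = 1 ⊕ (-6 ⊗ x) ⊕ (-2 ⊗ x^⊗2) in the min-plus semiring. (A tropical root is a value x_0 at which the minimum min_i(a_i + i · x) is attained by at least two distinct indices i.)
Roots: {-4, 7}

Each tropical root is a break point of the lower envelope of the lines y = a_i + i · x (there are 3 lines, with slopes 0, 1, ..., 2). Only the lines that attain the minimum somewhere contribute to roots; other lines are dominated. Here the surviving (envelope) indices are i = 2, i = 1, i = 0.
Intersections between consecutive envelope lines give the roots: for adjacent envelope indices i < j the intersection is x = (a_i − a_j) / (j − i). Reading off the sorted break points: {-4, 7}.
Verification: at each break x_0, at least two indices attain the minimum of min_i(a_i + i · x_0).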